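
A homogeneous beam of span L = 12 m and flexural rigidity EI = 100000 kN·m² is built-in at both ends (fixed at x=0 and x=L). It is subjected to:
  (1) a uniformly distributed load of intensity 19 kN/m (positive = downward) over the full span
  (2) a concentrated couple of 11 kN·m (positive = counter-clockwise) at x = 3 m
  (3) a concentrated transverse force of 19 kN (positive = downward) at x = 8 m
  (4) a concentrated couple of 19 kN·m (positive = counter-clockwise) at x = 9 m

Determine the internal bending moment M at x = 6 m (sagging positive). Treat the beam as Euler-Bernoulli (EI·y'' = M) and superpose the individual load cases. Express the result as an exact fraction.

M(6) = 386/3 kN·m

Load 1 — uniform load w=19 kN/m over full span:
  M_1 = wLx/2 - wL²/12 - wx²/2 = 19·12·6/2 - 19·12²/12 - 19·6²/2 = 114 kN·m
Load 2 — applied couple M₀=11 kN·m at a=3 m (b=L-a=9):
  M_2 = R_Ax - M_A - M₀  [x>a] with R_A=33/32, M_A=-33/16 = (33/32)·6 - (-33/16) - 11 = -11/4 kN·m
Load 3 — point force P=19 kN at a=8 m (b=L-a=4):
  M_3 = Pb²(3a+b)x/L³ - Pab²/L²  [x≤a] = 19·4²·(3·8+4)·6/12³ - 19·8·4²/12² = 38/3 kN·m
Load 4 — applied couple M₀=19 kN·m at a=9 m (b=L-a=3):
  M_4 = R_Ax - M_A  [x≤a] with R_A=57/32, M_A=95/16 = (57/32)·6 - (95/16) = 19/4 kN·m
Superposition: M = Σ M_i = 386/3 kN·m ≈ 128.666667 kN·m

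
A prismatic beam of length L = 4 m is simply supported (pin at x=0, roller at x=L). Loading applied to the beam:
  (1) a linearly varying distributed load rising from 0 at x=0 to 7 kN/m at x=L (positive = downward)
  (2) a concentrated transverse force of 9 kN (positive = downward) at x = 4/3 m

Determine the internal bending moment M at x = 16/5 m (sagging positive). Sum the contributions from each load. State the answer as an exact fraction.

M(16/5) = 972/125 kN·m

Load 1 — triangular load w₀=7 kN/m (0→w₀ over full span):
  M_1 = w₀Lx/6 - w₀x³/(6L) = 7·4·(16/5)/6 - 7·(16/5)³/(6·4) = 672/125 kN·m
Load 2 — point force P=9 kN at a=4/3 m (b=L-a=8/3):
  M_2 = Pa(L-x)/L  [x>a] = 9·(4/3)·(4-(16/5))/4 = 12/5 kN·m
Superposition: M = Σ M_i = 972/125 kN·m ≈ 7.776000 kN·m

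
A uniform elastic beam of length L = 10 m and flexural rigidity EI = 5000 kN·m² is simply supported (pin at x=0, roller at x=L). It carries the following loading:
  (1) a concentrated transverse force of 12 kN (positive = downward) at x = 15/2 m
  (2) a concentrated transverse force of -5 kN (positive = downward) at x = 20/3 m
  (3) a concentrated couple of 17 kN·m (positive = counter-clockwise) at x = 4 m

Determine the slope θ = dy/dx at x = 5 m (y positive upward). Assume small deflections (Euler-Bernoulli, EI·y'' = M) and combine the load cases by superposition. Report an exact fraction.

θ(5) = 3239/16200000 rad

Load 1 — point force P=12 kN at a=15/2 m (b=L-a=5/2):
  θ_1 = -Pb(L²-b²-3x²)/(6LEI)  [x≤a] = -12·(5/2)·(10²-(5/2)²-3·5²)/(6·10·5000) = -3/1600 rad
Load 2 — point force P=-5 kN at a=20/3 m (b=L-a=10/3):
  θ_2 = -Pb(L²-b²-3x²)/(6LEI)  [x≤a] = -(-5)·(10/3)·(10²-(10/3)²-3·5²)/(6·10·5000) = 1/1296 rad
Load 3 — applied couple M₀=17 kN·m at a=4 m (b=L-a=6):
  θ_3 = (M₀x²/(2L)-M₀(x-a)+C₁)/EI  [x>a] with C₁=M₀(3b²-L²)/(6L)=34/15 = (17·5²/(2·10)-17·(5-4)+(34/15))/5000 = 391/300000 rad
Superposition: θ = Σ θ_i = 3239/16200000 rad ≈ 0.000200 rad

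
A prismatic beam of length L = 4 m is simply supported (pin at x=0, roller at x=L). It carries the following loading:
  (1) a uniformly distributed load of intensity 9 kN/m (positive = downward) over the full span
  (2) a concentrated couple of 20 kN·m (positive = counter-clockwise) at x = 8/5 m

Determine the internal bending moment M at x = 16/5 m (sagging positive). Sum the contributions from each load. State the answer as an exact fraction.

M(16/5) = 188/25 kN·m

Load 1 — uniform load w=9 kN/m over full span:
  M_1 = wx(L-x)/2 = 9·(16/5)·(4-(16/5))/2 = 288/25 kN·m
Load 2 — applied couple M₀=20 kN·m at a=8/5 m (b=L-a=12/5):
  M_2 = M₀x/L - M₀  [x>a] = 20·(16/5)/4 - 20 = -4 kN·m
Superposition: M = Σ M_i = 188/25 kN·m ≈ 7.520000 kN·m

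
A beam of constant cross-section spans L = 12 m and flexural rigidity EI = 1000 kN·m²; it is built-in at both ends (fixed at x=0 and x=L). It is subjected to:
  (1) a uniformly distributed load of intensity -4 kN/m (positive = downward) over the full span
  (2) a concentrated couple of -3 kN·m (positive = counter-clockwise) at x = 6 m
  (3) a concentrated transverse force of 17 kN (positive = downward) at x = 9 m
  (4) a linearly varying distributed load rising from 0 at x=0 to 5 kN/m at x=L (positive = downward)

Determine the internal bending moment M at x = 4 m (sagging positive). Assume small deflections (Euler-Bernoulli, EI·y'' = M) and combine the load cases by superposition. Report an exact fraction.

M(4) = -1171/144 kN·m

Load 1 — uniform load w=-4 kN/m over full span:
  M_1 = wLx/2 - wL²/12 - wx²/2 = (-4)·12·4/2 - (-4)·12²/12 - (-4)·4²/2 = -16 kN·m
Load 2 — applied couple M₀=-3 kN·m at a=6 m (b=L-a=6):
  M_2 = R_Ax - M_A  [x≤a] with R_A=-3/8, M_A=-3/4 = (-3/8)·4 - (-3/4) = -3/4 kN·m
Load 3 — point force P=17 kN at a=9 m (b=L-a=3):
  M_3 = Pb²(3a+b)x/L³ - Pab²/L²  [x≤a] = 17·3²·(3·9+3)·4/12³ - 17·9·3²/12² = 17/16 kN·m
Load 4 — triangular load w₀=5 kN/m (0→w₀ over full span):
  M_4 = 3w₀Lx/20 - w₀L²/30 - w₀x³/(6L) = 3·5·12·4/20 - 5·12²/30 - 5·4³/(6·12) = 68/9 kN·m
Superposition: M = Σ M_i = -1171/144 kN·m ≈ -8.131944 kN·m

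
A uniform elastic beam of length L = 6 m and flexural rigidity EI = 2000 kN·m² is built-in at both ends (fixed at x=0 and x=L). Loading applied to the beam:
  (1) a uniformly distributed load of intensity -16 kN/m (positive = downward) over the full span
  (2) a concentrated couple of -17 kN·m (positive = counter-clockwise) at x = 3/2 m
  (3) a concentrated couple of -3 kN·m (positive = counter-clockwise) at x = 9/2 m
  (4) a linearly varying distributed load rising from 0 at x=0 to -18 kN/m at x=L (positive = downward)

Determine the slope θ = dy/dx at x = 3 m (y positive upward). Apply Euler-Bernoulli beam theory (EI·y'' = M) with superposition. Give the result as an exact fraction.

θ(3) = 39/20000 rad

Load 1 — uniform load w=-16 kN/m over full span:
  θ_1 = -wx(L-x)(L-2x)/(12EI) = -(-16)·3·(6-3)·(6-2·3)/(12·2000) = 0 rad
Load 2 — applied couple M₀=-17 kN·m at a=3/2 m (b=L-a=9/2):
  θ_2 = (R_Ax²/2 - M_Ax - M₀(x-a))/EI  [x>a] with R_A=-51/16, M_A=51/16 = ((-51/16)·3²/2 - (51/16)·3 - (-17)·(3-(3/2)))/2000 = 51/64000 rad
Load 3 — applied couple M₀=-3 kN·m at a=9/2 m (b=L-a=3/2):
  θ_3 = (R_Ax²/2 - M_Ax)/EI  [x≤a] with R_A=-9/16, M_A=-15/16 = ((-9/16)·3²/2 - (-15/16)·3)/2000 = 9/64000 rad
Load 4 — triangular load w₀=-18 kN/m (0→w₀ over full span):
  θ_4 = -w₀(2x(L-x)(L-2x)(x+2L)+x²(L-x)²)/(120LEI) = -(-18)·(2·3·(6-3)·(6-2·3)·(3+2·6)+3²·(6-3)²)/(120·6·2000) = 81/80000 rad
Superposition: θ = Σ θ_i = 39/20000 rad ≈ 0.001950 rad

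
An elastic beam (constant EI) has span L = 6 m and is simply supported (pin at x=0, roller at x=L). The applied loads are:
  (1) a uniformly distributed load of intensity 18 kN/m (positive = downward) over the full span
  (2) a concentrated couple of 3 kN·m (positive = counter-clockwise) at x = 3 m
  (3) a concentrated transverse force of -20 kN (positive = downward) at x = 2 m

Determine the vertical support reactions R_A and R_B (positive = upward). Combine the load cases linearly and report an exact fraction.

Load 1 — uniform load w=18 kN/m over full span:
  R_A = wL/2 = 18·6/2 = 54 kN
  R_B = wL/2 = 18·6/2 = 54 kN
Load 2 — applied couple M₀=3 kN·m at a=3 m (b=L-a=3):
  R_A = M₀/L = 3/6 = 1/2 kN
  R_B = -M₀/L = -3/6 = -1/2 kN
Load 3 — point force P=-20 kN at a=2 m (b=L-a=4):
  R_A = Pb/L = (-20)·4/6 = -40/3 kN
  R_B = Pa/L = (-20)·2/6 = -20/3 kN
Superposition: R_A = 247/6 kN, R_B = 281/6 kN

R_A = 247/6 kN, R_B = 281/6 kN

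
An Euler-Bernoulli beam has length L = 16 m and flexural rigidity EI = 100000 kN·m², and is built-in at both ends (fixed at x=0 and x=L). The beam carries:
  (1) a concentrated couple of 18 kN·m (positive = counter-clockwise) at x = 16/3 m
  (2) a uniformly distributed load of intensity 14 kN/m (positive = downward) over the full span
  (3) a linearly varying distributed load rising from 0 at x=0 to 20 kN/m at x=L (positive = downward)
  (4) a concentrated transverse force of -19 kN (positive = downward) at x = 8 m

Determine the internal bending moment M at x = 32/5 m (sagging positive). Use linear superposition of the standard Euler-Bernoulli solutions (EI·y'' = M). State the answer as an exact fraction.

M(32/5) = 2732/15 kN·m

Load 1 — applied couple M₀=18 kN·m at a=16/3 m (b=L-a=32/3):
  M_1 = R_Ax - M_A - M₀  [x>a] with R_A=3/2, M_A=0 = (3/2)·(32/5) - 0 - 18 = -42/5 kN·m
Load 2 — uniform load w=14 kN/m over full span:
  M_2 = wLx/2 - wL²/12 - wx²/2 = 14·16·(32/5)/2 - 14·16²/12 - 14·(32/5)²/2 = 9856/75 kN·m
Load 3 — triangular load w₀=20 kN/m (0→w₀ over full span):
  M_3 = 3w₀Lx/20 - w₀L²/30 - w₀x³/(6L) = 3·20·16·(32/5)/20 - 20·16²/30 - 20·(32/5)³/(6·16) = 2048/25 kN·m
Load 4 — point force P=-19 kN at a=8 m (b=L-a=8):
  M_4 = Pb²(3a+b)x/L³ - Pab²/L²  [x≤a] = (-19)·8²·(3·8+8)·(32/5)/16³ - (-19)·8·8²/16² = -114/5 kN·m
Superposition: M = Σ M_i = 2732/15 kN·m ≈ 182.133333 kN·m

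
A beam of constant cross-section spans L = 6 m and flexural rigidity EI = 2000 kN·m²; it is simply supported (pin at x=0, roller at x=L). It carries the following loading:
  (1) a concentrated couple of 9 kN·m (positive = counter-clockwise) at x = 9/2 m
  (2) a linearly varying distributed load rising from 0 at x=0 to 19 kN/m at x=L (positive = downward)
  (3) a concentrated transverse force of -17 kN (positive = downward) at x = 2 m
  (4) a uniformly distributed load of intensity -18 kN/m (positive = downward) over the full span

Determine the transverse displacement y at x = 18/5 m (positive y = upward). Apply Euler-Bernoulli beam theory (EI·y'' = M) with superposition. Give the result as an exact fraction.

y(18/5) = 66971693/750000000 m

Load 1 — applied couple M₀=9 kN·m at a=9/2 m (b=L-a=3/2):
  y_1 = (M₀x³/(6L)+C₁x)/EI  [x≤a] with C₁=M₀(3b²-L²)/(6L)=-117/16 = (9·(18/5)³/(6·6)+(-117/16)·(18/5))/2000 = -14661/2000000 m
Load 2 — triangular load w₀=19 kN/m (0→w₀ over full span):
  y_2 = -w₀x(7L⁴-10L²x²+3x⁴)/(360LEI) = -19·(18/5)·(7·6⁴-10·6²·(18/5)²+3·(18/5)⁴)/(360·6·2000) = -151848/1953125 m
Load 3 — point force P=-17 kN at a=2 m (b=L-a=4):
  y_3 = -Pa(L-x)(2Lx-a²-x²)/(6LEI)  [x>a] = -(-17)·2·(6-(18/5))·(2·6·(18/5)-2²-(18/5)²)/(6·6·2000) = 1394/46875 m
Load 4 — uniform load w=-18 kN/m over full span:
  y_4 = -wx(L³-2Lx²+x³)/(24EI) = -(-18)·(18/5)·(6³-2·6·(18/5)²+(18/5)³)/(24·2000) = 22599/156250 m
Superposition: y = Σ y_i = 66971693/750000000 m ≈ 0.089296 m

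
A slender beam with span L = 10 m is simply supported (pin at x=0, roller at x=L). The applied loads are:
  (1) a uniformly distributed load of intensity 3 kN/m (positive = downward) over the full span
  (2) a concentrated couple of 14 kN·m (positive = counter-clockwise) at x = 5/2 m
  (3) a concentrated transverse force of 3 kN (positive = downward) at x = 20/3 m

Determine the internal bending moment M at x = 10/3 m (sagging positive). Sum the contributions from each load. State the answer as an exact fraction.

M(10/3) = 82/3 kN·m

Load 1 — uniform load w=3 kN/m over full span:
  M_1 = wx(L-x)/2 = 3·(10/3)·(10-(10/3))/2 = 100/3 kN·m
Load 2 — applied couple M₀=14 kN·m at a=5/2 m (b=L-a=15/2):
  M_2 = M₀x/L - M₀  [x>a] = 14·(10/3)/10 - 14 = -28/3 kN·m
Load 3 — point force P=3 kN at a=20/3 m (b=L-a=10/3):
  M_3 = Pbx/L  [x≤a] = 3·(10/3)·(10/3)/10 = 10/3 kN·m
Superposition: M = Σ M_i = 82/3 kN·m ≈ 27.333333 kN·m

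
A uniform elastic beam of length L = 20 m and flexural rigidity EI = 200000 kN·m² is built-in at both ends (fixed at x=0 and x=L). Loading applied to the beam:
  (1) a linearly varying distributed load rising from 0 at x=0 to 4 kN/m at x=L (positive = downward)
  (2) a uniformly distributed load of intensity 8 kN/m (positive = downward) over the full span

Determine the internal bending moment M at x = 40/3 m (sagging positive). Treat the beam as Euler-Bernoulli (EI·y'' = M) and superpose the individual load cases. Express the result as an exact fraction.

M(40/3) = 9440/81 kN·m

Load 1 — triangular load w₀=4 kN/m (0→w₀ over full span):
  M_1 = 3w₀Lx/20 - w₀L²/30 - w₀x³/(6L) = 3·4·20·(40/3)/20 - 4·20²/30 - 4·(40/3)³/(6·20) = 2240/81 kN·m
Load 2 — uniform load w=8 kN/m over full span:
  M_2 = wLx/2 - wL²/12 - wx²/2 = 8·20·(40/3)/2 - 8·20²/12 - 8·(40/3)²/2 = 800/9 kN·m
Superposition: M = Σ M_i = 9440/81 kN·m ≈ 116.543210 kN·m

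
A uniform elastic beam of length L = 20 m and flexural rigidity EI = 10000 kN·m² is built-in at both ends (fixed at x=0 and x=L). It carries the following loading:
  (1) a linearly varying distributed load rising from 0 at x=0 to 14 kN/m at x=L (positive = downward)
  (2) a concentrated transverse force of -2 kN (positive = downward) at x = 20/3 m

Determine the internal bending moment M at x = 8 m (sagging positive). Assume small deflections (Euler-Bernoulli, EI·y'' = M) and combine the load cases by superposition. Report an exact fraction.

Load 1 — triangular load w₀=14 kN/m (0→w₀ over full span):
  M_1 = 3w₀Lx/20 - w₀L²/30 - w₀x³/(6L) = 3·14·20·8/20 - 14·20²/30 - 14·8³/(6·20) = 448/5 kN·m
Load 2 — point force P=-2 kN at a=20/3 m (b=L-a=40/3):
  M_2 = Pa²(a+3b)(L-x)/L³ - Pa²b/L²  [x>a] = (-2)·(20/3)²·((20/3)+3·(40/3))·(20-8)/20³ - (-2)·(20/3)²·(40/3)/20² = -88/27 kN·m
Superposition: M = Σ M_i = 11656/135 kN·m ≈ 86.340741 kN·m

M(8) = 11656/135 kN·m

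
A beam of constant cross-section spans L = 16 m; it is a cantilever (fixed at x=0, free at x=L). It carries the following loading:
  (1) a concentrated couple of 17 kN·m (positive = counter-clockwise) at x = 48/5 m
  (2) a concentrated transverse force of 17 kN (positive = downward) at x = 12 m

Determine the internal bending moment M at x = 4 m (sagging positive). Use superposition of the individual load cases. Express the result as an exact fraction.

M(4) = -119 kN·m

Load 1 — applied couple M₀=17 kN·m at a=48/5 m (b=L-a=32/5):
  M_1 = M₀  [x≤a] = 17 = 17 kN·m
Load 2 — point force P=17 kN at a=12 m (b=L-a=4):
  M_2 = -P(a-x)  [x≤a] = -17·(12-4) = -136 kN·m
Superposition: M = Σ M_i = -119 kN·m ≈ -119.000000 kN·m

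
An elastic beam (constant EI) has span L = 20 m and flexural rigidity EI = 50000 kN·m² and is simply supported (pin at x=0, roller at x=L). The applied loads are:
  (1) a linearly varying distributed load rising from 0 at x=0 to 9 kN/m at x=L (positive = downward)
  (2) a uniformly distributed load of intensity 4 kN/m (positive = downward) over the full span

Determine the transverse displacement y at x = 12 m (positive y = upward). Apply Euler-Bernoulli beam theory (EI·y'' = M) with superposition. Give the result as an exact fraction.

y(12) = -26608/78125 m

Load 1 — triangular load w₀=9 kN/m (0→w₀ over full span):
  y_1 = -w₀x(7L⁴-10L²x²+3x⁴)/(360LEI) = -9·12·(7·20⁴-10·20²·12²+3·12⁴)/(360·20·50000) = -14208/78125 m
Load 2 — uniform load w=4 kN/m over full span:
  y_2 = -wx(L³-2Lx²+x³)/(24EI) = -4·12·(20³-2·20·12²+12³)/(24·50000) = -496/3125 m
Superposition: y = Σ y_i = -26608/78125 m ≈ -0.340582 m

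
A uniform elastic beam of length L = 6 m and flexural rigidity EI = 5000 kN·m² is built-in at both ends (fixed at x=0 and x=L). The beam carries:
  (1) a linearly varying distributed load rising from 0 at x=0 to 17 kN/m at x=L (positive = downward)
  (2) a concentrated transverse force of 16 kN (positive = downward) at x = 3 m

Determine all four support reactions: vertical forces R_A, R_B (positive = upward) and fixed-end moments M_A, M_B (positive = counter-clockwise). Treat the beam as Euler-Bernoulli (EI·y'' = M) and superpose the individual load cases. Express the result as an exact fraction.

R_A = 233/10 kN, M_A = 162/5 kN·m, R_B = 437/10 kN, M_B = -213/5 kN·m

Load 1 — triangular load w₀=17 kN/m (0→w₀ over full span):
  R_A = 3w₀L/20 = 3·17·6/20 = 153/10 kN
  M_A = w₀L²/30 = 17·6²/30 = 102/5 kN·m
  R_B = 7w₀L/20 = 7·17·6/20 = 357/10 kN
  M_B = -w₀L²/20 = -17·6²/20 = -153/5 kN·m
Load 2 — point force P=16 kN at a=3 m (b=L-a=3):
  R_A = Pb²(3a+b)/L³ = 16·3²·(3·3+3)/6³ = 8 kN
  M_A = Pab²/L² = 16·3·3²/6² = 12 kN·m
  R_B = Pa²(a+3b)/L³ = 16·3²·(3+3·3)/6³ = 8 kN
  M_B = -Pa²b/L² = -16·3²·3/6² = -12 kN·m
Superposition: R_A = 233/10 kN, M_A = 162/5 kN·m, R_B = 437/10 kN, M_B = -213/5 kN·m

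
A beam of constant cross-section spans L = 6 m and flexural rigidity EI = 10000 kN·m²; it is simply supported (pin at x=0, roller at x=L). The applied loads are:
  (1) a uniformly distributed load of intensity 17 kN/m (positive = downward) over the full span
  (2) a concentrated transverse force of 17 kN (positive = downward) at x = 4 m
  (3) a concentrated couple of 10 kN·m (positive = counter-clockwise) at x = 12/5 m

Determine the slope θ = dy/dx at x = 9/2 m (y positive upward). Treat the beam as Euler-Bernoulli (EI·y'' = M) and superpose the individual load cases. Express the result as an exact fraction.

Load 1 — uniform load w=17 kN/m over full span:
  θ_1 = -w(L³-6Lx²+4x³)/(24EI) = -17·(6³-6·6·(9/2)²+4·(9/2)³)/(24·10000) = 1683/160000 rad
Load 2 — point force P=17 kN at a=4 m (b=L-a=2):
  θ_2 = -Pa(2L²-6Lx+3x²+a²)/(6LEI)  [x>a] = -17·4·(2·6²-6·6·(9/2)+3·(9/2)²+4²)/(6·6·10000) = 901/360000 rad
Load 3 — applied couple M₀=10 kN·m at a=12/5 m (b=L-a=18/5):
  θ_3 = (M₀x²/(2L)-M₀(x-a)+C₁)/EI  [x>a] with C₁=M₀(3b²-L²)/(6L)=4/5 = (10·(9/2)²/(2·6)-10·((9/2)-(12/5))+(4/5))/10000 = -133/400000 rad
Superposition: θ = Σ θ_i = 91361/7200000 rad ≈ 0.012689 rad

θ(9/2) = 91361/7200000 rad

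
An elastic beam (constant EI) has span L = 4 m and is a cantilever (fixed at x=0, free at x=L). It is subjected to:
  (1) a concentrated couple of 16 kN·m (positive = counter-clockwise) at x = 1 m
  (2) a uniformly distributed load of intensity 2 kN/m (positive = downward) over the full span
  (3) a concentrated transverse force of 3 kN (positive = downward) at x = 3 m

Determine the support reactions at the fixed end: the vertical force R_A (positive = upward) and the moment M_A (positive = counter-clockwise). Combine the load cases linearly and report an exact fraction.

R_A = 11 kN, M_A = 9 kN·m

Load 1 — applied couple M₀=16 kN·m at a=1 m (b=L-a=3):
  R_A = 0 kN
  M_A = -M₀ = -16 kN·m
Load 2 — uniform load w=2 kN/m over full span:
  R_A = wL = 2·4 = 8 kN
  M_A = wL²/2 = 2·4²/2 = 16 kN·m
Load 3 — point force P=3 kN at a=3 m (b=L-a=1):
  R_A = P = 3 kN
  M_A = Pa = 3·3 = 9 kN·m
Superposition: R_A = 11 kN, M_A = 9 kN·m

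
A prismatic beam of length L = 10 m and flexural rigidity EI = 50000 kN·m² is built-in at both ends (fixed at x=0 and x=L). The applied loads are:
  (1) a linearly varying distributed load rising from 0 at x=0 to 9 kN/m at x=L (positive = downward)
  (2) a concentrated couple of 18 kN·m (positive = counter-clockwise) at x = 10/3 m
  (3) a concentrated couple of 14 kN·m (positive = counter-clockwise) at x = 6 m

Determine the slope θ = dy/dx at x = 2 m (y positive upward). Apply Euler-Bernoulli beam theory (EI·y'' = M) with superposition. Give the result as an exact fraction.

Load 1 — triangular load w₀=9 kN/m (0→w₀ over full span):
  θ_1 = -w₀(2x(L-x)(L-2x)(x+2L)+x²(L-x)²)/(120LEI) = -9·(2·2·(10-2)·(10-2·2)·(2+2·10)+2²·(10-2)²)/(120·10·50000) = -21/31250 rad
Load 2 — applied couple M₀=18 kN·m at a=10/3 m (b=L-a=20/3):
  θ_2 = (R_Ax²/2 - M_Ax)/EI  [x≤a] with R_A=12/5, M_A=0 = ((12/5)·2²/2 - 0·2)/50000 = 3/31250 rad
Load 3 — applied couple M₀=14 kN·m at a=6 m (b=L-a=4):
  θ_3 = (R_Ax²/2 - M_Ax)/EI  [x≤a] with R_A=252/125, M_A=112/25 = ((252/125)·2²/2 - (112/25)·2)/50000 = -77/781250 rad
Superposition: θ = Σ θ_i = -527/781250 rad ≈ -0.000675 rad

θ(2) = -527/781250 rad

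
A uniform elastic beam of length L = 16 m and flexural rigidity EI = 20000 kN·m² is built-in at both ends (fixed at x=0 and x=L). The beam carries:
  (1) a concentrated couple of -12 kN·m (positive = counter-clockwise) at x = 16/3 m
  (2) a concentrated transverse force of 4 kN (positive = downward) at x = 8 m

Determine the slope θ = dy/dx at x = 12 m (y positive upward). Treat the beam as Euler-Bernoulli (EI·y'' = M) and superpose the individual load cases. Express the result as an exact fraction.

θ(12) = 3/2500 rad

Load 1 — applied couple M₀=-12 kN·m at a=16/3 m (b=L-a=32/3):
  θ_1 = (R_Ax²/2 - M_Ax - M₀(x-a))/EI  [x>a] with R_A=-1, M_A=0 = ((-1)·12²/2 - 0·12 - (-12)·(12-(16/3)))/20000 = 1/2500 rad
Load 2 — point force P=4 kN at a=8 m (b=L-a=8):
  θ_2 = Pa²(L-x)(2bL-(3b+a)(L-x))/(2L³EI)  [x>a] = 4·8²·(16-12)·(2·8·16-(3·8+8)·(16-12))/(2·16³·20000) = 1/1250 rad
Superposition: θ = Σ θ_i = 3/2500 rad ≈ 0.001200 rad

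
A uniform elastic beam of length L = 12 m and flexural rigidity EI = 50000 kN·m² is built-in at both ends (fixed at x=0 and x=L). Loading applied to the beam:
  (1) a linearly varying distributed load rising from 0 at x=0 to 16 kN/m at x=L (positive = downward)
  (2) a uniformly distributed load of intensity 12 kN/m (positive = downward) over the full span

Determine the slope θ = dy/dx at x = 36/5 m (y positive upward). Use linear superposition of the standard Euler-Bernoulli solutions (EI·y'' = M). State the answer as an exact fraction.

θ(36/5) = 4968/1953125 rad

Load 1 — triangular load w₀=16 kN/m (0→w₀ over full span):
  θ_1 = -w₀(2x(L-x)(L-2x)(x+2L)+x²(L-x)²)/(120LEI) = -16·(2·(36/5)·(12-(36/5))·(12-2·(36/5))·((36/5)+2·12)+(36/5)²·(12-(36/5))²)/(120·12·50000) = 1728/1953125 rad
Load 2 — uniform load w=12 kN/m over full span:
  θ_2 = -wx(L-x)(L-2x)/(12EI) = -12·(36/5)·(12-(36/5))·(12-2·(36/5))/(12·50000) = 648/390625 rad
Superposition: θ = Σ θ_i = 4968/1953125 rad ≈ 0.002544 rad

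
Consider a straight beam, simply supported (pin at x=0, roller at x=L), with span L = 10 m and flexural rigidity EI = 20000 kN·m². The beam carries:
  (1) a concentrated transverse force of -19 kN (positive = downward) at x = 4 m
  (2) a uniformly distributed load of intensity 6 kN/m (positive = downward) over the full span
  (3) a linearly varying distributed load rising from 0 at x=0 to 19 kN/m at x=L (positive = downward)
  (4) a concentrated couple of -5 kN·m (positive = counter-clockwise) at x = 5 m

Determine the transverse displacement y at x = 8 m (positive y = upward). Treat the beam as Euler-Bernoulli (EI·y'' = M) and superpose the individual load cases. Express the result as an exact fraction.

Load 1 — point force P=-19 kN at a=4 m (b=L-a=6):
  y_1 = -Pa(L-x)(2Lx-a²-x²)/(6LEI)  [x>a] = -(-19)·4·(10-8)·(2·10·8-4²-8²)/(6·10·20000) = 19/1875 m
Load 2 — uniform load w=6 kN/m over full span:
  y_2 = -wx(L³-2Lx²+x³)/(24EI) = -6·8·(10³-2·10·8²+8³)/(24·20000) = -29/1250 m
Load 3 — triangular load w₀=19 kN/m (0→w₀ over full span):
  y_3 = -w₀x(7L⁴-10L²x²+3x⁴)/(360LEI) = -19·8·(7·10⁴-10·10²·8²+3·8⁴)/(360·10·20000) = -2413/62500 m
Load 4 — applied couple M₀=-5 kN·m at a=5 m (b=L-a=5):
  y_4 = (M₀x³/(6L)-M₀(x-a)²/2+C₁x)/EI  [x>a] with C₁=M₀(3b²-L²)/(6L)=25/12 = ((-5)·8³/(6·10)-(-5)·(8-5)²/2+(25/12)·8)/20000 = -7/40000 m
Superposition: y = Σ y_i = -155549/3000000 m ≈ -0.051850 m

y(8) = -155549/3000000 m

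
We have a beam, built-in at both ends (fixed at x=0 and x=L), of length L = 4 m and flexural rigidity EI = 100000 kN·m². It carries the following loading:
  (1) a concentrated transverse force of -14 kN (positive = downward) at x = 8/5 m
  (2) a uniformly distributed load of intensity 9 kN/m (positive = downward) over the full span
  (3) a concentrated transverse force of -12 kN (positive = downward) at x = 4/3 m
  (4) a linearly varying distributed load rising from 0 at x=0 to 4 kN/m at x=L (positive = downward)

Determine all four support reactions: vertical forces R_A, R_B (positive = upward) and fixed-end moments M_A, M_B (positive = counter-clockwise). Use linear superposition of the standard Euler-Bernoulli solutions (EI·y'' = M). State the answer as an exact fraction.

Load 1 — point force P=-14 kN at a=8/5 m (b=L-a=12/5):
  R_A = Pb²(3a+b)/L³ = (-14)·(12/5)²·(3·(8/5)+(12/5))/4³ = -1134/125 kN
  M_A = Pab²/L² = (-14)·(8/5)·(12/5)²/4² = -1008/125 kN·m
  R_B = Pa²(a+3b)/L³ = (-14)·(8/5)²·((8/5)+3·(12/5))/4³ = -616/125 kN
  M_B = -Pa²b/L² = -(-14)·(8/5)²·(12/5)/4² = 672/125 kN·m
Load 2 — uniform load w=9 kN/m over full span:
  R_A = wL/2 = 9·4/2 = 18 kN
  M_A = wL²/12 = 9·4²/12 = 12 kN·m
  R_B = wL/2 = 9·4/2 = 18 kN
  M_B = -wL²/12 = -9·4²/12 = -12 kN·m
Load 3 — point force P=-12 kN at a=4/3 m (b=L-a=8/3):
  R_A = Pb²(3a+b)/L³ = (-12)·(8/3)²·(3·(4/3)+(8/3))/4³ = -80/9 kN
  M_A = Pab²/L² = (-12)·(4/3)·(8/3)²/4² = -64/9 kN·m
  R_B = Pa²(a+3b)/L³ = (-12)·(4/3)²·((4/3)+3·(8/3))/4³ = -28/9 kN
  M_B = -Pa²b/L² = -(-12)·(4/3)²·(8/3)/4² = 32/9 kN·m
Load 4 — triangular load w₀=4 kN/m (0→w₀ over full span):
  R_A = 3w₀L/20 = 3·4·4/20 = 12/5 kN
  M_A = w₀L²/30 = 4·4²/30 = 32/15 kN·m
  R_B = 7w₀L/20 = 7·4·4/20 = 28/5 kN
  M_B = -w₀L²/20 = -4·4²/20 = -16/5 kN·m
Superposition: R_A = 2744/1125 kN, M_A = -1172/1125 kN·m, R_B = 17506/1125 kN, M_B = -7052/1125 kN·m

R_A = 2744/1125 kN, M_A = -1172/1125 kN·m, R_B = 17506/1125 kN, M_B = -7052/1125 kN·m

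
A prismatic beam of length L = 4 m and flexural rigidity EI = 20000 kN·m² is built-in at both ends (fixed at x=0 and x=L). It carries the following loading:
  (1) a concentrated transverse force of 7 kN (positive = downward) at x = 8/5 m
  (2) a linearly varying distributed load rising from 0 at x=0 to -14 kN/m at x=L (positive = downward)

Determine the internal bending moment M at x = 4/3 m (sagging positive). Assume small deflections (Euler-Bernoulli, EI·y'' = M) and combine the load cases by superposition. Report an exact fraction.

M(4/3) = -3388/10125 kN·m

Load 1 — point force P=7 kN at a=8/5 m (b=L-a=12/5):
  M_1 = Pb²(3a+b)x/L³ - Pab²/L²  [x≤a] = 7·(12/5)²·(3·(8/5)+(12/5))·(4/3)/4³ - 7·(8/5)·(12/5)²/4² = 252/125 kN·m
Load 2 — triangular load w₀=-14 kN/m (0→w₀ over full span):
  M_2 = 3w₀Lx/20 - w₀L²/30 - w₀x³/(6L) = 3·(-14)·4·(4/3)/20 - (-14)·4²/30 - (-14)·(4/3)³/(6·4) = -952/405 kN·m
Superposition: M = Σ M_i = -3388/10125 kN·m ≈ -0.334617 kN·m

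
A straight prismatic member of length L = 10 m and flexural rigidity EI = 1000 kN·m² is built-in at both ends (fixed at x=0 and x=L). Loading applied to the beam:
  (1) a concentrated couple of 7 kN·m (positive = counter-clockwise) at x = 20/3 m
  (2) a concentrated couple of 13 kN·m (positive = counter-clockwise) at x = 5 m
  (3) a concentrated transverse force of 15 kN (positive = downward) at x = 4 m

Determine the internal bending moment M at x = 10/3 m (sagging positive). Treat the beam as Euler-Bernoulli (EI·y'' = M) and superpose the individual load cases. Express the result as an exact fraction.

M(10/3) = 2669/180 kN·m

Load 1 — applied couple M₀=7 kN·m at a=20/3 m (b=L-a=10/3):
  M_1 = R_Ax - M_A  [x≤a] with R_A=14/15, M_A=7/3 = (14/15)·(10/3) - (7/3) = 7/9 kN·m
Load 2 — applied couple M₀=13 kN·m at a=5 m (b=L-a=5):
  M_2 = R_Ax - M_A  [x≤a] with R_A=39/20, M_A=13/4 = (39/20)·(10/3) - (13/4) = 13/4 kN·m
Load 3 — point force P=15 kN at a=4 m (b=L-a=6):
  M_3 = Pb²(3a+b)x/L³ - Pab²/L²  [x≤a] = 15·6²·(3·4+6)·(10/3)/10³ - 15·4·6²/10² = 54/5 kN·m
Superposition: M = Σ M_i = 2669/180 kN·m ≈ 14.827778 kN·m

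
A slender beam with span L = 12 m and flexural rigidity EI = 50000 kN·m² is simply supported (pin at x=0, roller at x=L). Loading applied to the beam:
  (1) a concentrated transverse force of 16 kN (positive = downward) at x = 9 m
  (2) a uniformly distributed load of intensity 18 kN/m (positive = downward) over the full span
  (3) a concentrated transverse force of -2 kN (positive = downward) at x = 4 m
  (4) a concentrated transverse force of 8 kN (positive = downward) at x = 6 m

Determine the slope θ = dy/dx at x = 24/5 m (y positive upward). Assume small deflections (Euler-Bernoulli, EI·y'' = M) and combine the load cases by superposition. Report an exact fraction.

Load 1 — point force P=16 kN at a=9 m (b=L-a=3):
  θ_1 = -Pb(L²-b²-3x²)/(6LEI)  [x≤a] = -16·3·(12²-3²-3·(24/5)²)/(6·12·50000) = -549/625000 rad
Load 2 — uniform load w=18 kN/m over full span:
  θ_2 = -w(L³-6Lx²+4x³)/(24EI) = -18·(12³-6·12·(24/5)²+4·(24/5)³)/(24·50000) = -2997/390625 rad
Load 3 — point force P=-2 kN at a=4 m (b=L-a=8):
  θ_3 = -Pa(2L²-6Lx+3x²+a²)/(6LEI)  [x>a] = -(-2)·4·(2·12²-6·12·(24/5)+3·(24/5)²+4²)/(6·12·50000) = 43/703125 rad
Load 4 — point force P=8 kN at a=6 m (b=L-a=6):
  θ_4 = -Pb(L²-b²-3x²)/(6LEI)  [x≤a] = -8·6·(12²-6²-3·(24/5)²)/(6·12·50000) = -81/156250 rad
Superposition: θ = Σ θ_i = -253349/28125000 rad ≈ -0.009008 rad

θ(24/5) = -253349/28125000 rad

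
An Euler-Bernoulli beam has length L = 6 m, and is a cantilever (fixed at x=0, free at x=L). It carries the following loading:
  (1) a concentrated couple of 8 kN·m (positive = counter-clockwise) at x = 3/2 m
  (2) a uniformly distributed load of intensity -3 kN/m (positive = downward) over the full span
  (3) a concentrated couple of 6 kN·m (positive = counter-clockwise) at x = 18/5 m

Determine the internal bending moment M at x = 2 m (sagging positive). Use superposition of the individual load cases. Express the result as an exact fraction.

Load 1 — applied couple M₀=8 kN·m at a=3/2 m (b=L-a=9/2):
  M_1 = 0  [x>a] = 0 kN·m
Load 2 — uniform load w=-3 kN/m over full span:
  M_2 = -w(L-x)²/2 = -(-3)·(6-2)²/2 = 24 kN·m
Load 3 — applied couple M₀=6 kN·m at a=18/5 m (b=L-a=12/5):
  M_3 = M₀  [x≤a] = 6 = 6 kN·m
Superposition: M = Σ M_i = 30 kN·m ≈ 30.000000 kN·m

M(2) = 30 kN·m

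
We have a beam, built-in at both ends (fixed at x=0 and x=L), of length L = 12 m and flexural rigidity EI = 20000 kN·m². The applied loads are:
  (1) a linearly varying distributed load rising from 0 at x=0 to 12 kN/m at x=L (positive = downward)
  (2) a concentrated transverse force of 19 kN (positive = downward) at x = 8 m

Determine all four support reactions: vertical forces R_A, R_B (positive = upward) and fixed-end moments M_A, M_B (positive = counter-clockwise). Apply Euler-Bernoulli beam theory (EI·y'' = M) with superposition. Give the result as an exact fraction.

R_A = 3581/135 kN, M_A = 3352/45 kN·m, R_B = 8704/135 kN, M_B = -5408/45 kN·m

Load 1 — triangular load w₀=12 kN/m (0→w₀ over full span):
  R_A = 3w₀L/20 = 3·12·12/20 = 108/5 kN
  M_A = w₀L²/30 = 12·12²/30 = 288/5 kN·m
  R_B = 7w₀L/20 = 7·12·12/20 = 252/5 kN
  M_B = -w₀L²/20 = -12·12²/20 = -432/5 kN·m
Load 2 — point force P=19 kN at a=8 m (b=L-a=4):
  R_A = Pb²(3a+b)/L³ = 19·4²·(3·8+4)/12³ = 133/27 kN
  M_A = Pab²/L² = 19·8·4²/12² = 152/9 kN·m
  R_B = Pa²(a+3b)/L³ = 19·8²·(8+3·4)/12³ = 380/27 kN
  M_B = -Pa²b/L² = -19·8²·4/12² = -304/9 kN·m
Superposition: R_A = 3581/135 kN, M_A = 3352/45 kN·m, R_B = 8704/135 kN, M_B = -5408/45 kN·m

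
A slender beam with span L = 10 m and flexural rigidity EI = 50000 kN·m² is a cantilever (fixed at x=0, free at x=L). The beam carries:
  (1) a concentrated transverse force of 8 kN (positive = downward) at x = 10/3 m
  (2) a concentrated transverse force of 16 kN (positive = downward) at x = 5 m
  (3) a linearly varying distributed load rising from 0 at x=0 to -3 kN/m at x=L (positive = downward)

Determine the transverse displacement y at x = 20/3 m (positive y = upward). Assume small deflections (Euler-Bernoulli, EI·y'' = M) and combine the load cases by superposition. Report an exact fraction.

Load 1 — point force P=8 kN at a=10/3 m (b=L-a=20/3):
  y_1 = -Pa²(3x-a)/(6EI)  [x>a] = -8·(10/3)²·(3·(20/3)-(10/3))/(6·50000) = -2/405 m
Load 2 — point force P=16 kN at a=5 m (b=L-a=5):
  y_2 = -Pa²(3x-a)/(6EI)  [x>a] = -16·5²·(3·(20/3)-5)/(6·50000) = -1/50 m
Load 3 — triangular load w₀=-3 kN/m (0→w₀ over full span):
  y_3 = (w₀Lx³/12-w₀L²x²/6-w₀x⁵/(120L))/EI = ((-3)·10·(20/3)³/12-(-3)·10²·(20/3)²/6-(-3)·(20/3)⁵/(120·10))/50000 = 184/6075 m
Superposition: y = Σ y_i = 13/2430 m ≈ 0.005350 m

y(20/3) = 13/2430 m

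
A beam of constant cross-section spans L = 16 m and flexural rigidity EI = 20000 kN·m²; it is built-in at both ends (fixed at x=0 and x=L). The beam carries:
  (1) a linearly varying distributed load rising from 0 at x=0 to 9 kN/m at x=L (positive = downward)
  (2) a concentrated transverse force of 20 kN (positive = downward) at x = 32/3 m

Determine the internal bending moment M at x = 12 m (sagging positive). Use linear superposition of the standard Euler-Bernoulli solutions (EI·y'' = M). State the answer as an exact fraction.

M(12) = 4354/135 kN·m

Load 1 — triangular load w₀=9 kN/m (0→w₀ over full span):
  M_1 = 3w₀Lx/20 - w₀L²/30 - w₀x³/(6L) = 3·9·16·12/20 - 9·16²/30 - 9·12³/(6·16) = 102/5 kN·m
Load 2 — point force P=20 kN at a=32/3 m (b=L-a=16/3):
  M_2 = Pa²(a+3b)(L-x)/L³ - Pa²b/L²  [x>a] = 20·(32/3)²·((32/3)+3·(16/3))·(16-12)/16³ - 20·(32/3)²·(16/3)/16² = 320/27 kN·m
Superposition: M = Σ M_i = 4354/135 kN·m ≈ 32.251852 kN·m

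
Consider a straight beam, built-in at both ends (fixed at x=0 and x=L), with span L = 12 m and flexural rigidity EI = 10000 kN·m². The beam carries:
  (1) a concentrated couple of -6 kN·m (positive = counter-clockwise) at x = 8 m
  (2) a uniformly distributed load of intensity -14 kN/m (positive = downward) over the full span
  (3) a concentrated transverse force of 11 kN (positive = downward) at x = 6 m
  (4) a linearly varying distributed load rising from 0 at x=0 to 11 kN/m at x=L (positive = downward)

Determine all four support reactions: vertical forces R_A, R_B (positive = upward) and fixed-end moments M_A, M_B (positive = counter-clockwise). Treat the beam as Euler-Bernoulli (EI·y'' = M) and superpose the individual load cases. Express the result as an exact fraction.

R_A = -1781/30 kN, M_A = -1007/10 kN·m, R_B = -949/30 kN, M_B = 723/10 kN·m

Load 1 — applied couple M₀=-6 kN·m at a=8 m (b=L-a=4):
  R_A = 6M₀ab/L³ = 6·(-6)·8·4/12³ = -2/3 kN
  M_A = M₀b(2a-b)/L² = (-6)·4·(2·8-4)/12² = -2 kN·m
  R_B = -6M₀ab/L³ = -6·(-6)·8·4/12³ = 2/3 kN
  M_B = M₀a(2b-a)/L² = (-6)·8·(2·4-8)/12² = 0 kN·m
Load 2 — uniform load w=-14 kN/m over full span:
  R_A = wL/2 = (-14)·12/2 = -84 kN
  M_A = wL²/12 = (-14)·12²/12 = -168 kN·m
  R_B = wL/2 = (-14)·12/2 = -84 kN
  M_B = -wL²/12 = -(-14)·12²/12 = 168 kN·m
Load 3 — point force P=11 kN at a=6 m (b=L-a=6):
  R_A = Pb²(3a+b)/L³ = 11·6²·(3·6+6)/12³ = 11/2 kN
  M_A = Pab²/L² = 11·6·6²/12² = 33/2 kN·m
  R_B = Pa²(a+3b)/L³ = 11·6²·(6+3·6)/12³ = 11/2 kN
  M_B = -Pa²b/L² = -11·6²·6/12² = -33/2 kN·m
Load 4 — triangular load w₀=11 kN/m (0→w₀ over full span):
  R_A = 3w₀L/20 = 3·11·12/20 = 99/5 kN
  M_A = w₀L²/30 = 11·12²/30 = 264/5 kN·m
  R_B = 7w₀L/20 = 7·11·12/20 = 231/5 kN
  M_B = -w₀L²/20 = -11·12²/20 = -396/5 kN·m
Superposition: R_A = -1781/30 kN, M_A = -1007/10 kN·m, R_B = -949/30 kN, M_B = 723/10 kN·m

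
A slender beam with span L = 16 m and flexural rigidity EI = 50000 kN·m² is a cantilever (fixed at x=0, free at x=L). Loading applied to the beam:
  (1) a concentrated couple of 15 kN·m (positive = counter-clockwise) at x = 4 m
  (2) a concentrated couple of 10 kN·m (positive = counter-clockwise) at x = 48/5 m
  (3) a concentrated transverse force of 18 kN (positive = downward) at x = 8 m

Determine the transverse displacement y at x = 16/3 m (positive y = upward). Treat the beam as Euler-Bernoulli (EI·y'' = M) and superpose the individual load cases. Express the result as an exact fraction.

Load 1 — applied couple M₀=15 kN·m at a=4 m (b=L-a=12):
  y_1 = M₀a(2x-a)/(2EI)  [x>a] = 15·4·(2·(16/3)-4)/(2·50000) = 1/250 m
Load 2 — applied couple M₀=10 kN·m at a=48/5 m (b=L-a=32/5):
  y_2 = M₀x²/(2EI)  [x≤a] = 10·(16/3)²/(2·50000) = 16/5625 m
Load 3 — point force P=18 kN at a=8 m (b=L-a=8):
  y_3 = -Px²(3a-x)/(6EI)  [x≤a] = -18·(16/3)²·(3·8-(16/3))/(6·50000) = -896/28125 m
Superposition: y = Σ y_i = -469/18750 m ≈ -0.025013 m

y(16/3) = -469/18750 m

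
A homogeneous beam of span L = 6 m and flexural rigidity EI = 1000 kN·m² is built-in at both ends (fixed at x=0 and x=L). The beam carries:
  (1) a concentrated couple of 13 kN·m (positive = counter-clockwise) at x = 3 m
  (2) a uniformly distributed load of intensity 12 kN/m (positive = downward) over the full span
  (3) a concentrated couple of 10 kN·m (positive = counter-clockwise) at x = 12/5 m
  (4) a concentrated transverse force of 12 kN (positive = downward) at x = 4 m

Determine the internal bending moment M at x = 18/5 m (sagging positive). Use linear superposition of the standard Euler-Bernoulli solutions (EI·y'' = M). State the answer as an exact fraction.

Load 1 — applied couple M₀=13 kN·m at a=3 m (b=L-a=3):
  M_1 = R_Ax - M_A - M₀  [x>a] with R_A=13/4, M_A=13/4 = (13/4)·(18/5) - (13/4) - 13 = -91/20 kN·m
Load 2 — uniform load w=12 kN/m over full span:
  M_2 = wLx/2 - wL²/12 - wx²/2 = 12·6·(18/5)/2 - 12·6²/12 - 12·(18/5)²/2 = 396/25 kN·m
Load 3 — applied couple M₀=10 kN·m at a=12/5 m (b=L-a=18/5):
  M_3 = R_Ax - M_A - M₀  [x>a] with R_A=12/5, M_A=6/5 = (12/5)·(18/5) - (6/5) - 10 = -64/25 kN·m
Load 4 — point force P=12 kN at a=4 m (b=L-a=2):
  M_4 = Pb²(3a+b)x/L³ - Pab²/L²  [x≤a] = 12·2²·(3·4+2)·(18/5)/6³ - 12·4·2²/6² = 88/15 kN·m
Superposition: M = Σ M_i = 4379/300 kN·m ≈ 14.596667 kN·m

M(18/5) = 4379/300 kN·m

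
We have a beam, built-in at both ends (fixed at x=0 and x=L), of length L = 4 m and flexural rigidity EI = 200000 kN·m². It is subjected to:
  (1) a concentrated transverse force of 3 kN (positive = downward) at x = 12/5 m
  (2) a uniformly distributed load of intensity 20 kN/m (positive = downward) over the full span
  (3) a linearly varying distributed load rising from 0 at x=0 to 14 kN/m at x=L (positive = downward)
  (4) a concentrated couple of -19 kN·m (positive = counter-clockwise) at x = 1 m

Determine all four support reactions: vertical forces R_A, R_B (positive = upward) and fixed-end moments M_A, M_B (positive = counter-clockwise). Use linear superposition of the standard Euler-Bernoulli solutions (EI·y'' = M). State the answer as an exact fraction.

R_A = 176449/4000 kN, M_A = 233087/6000 kN·m, R_B = 267551/4000 kN, M_B = -273193/6000 kN·m

Load 1 — point force P=3 kN at a=12/5 m (b=L-a=8/5):
  R_A = Pb²(3a+b)/L³ = 3·(8/5)²·(3·(12/5)+(8/5))/4³ = 132/125 kN
  M_A = Pab²/L² = 3·(12/5)·(8/5)²/4² = 144/125 kN·m
  R_B = Pa²(a+3b)/L³ = 3·(12/5)²·((12/5)+3·(8/5))/4³ = 243/125 kN
  M_B = -Pa²b/L² = -3·(12/5)²·(8/5)/4² = -216/125 kN·m
Load 2 — uniform load w=20 kN/m over full span:
  R_A = wL/2 = 20·4/2 = 40 kN
  M_A = wL²/12 = 20·4²/12 = 80/3 kN·m
  R_B = wL/2 = 20·4/2 = 40 kN
  M_B = -wL²/12 = -20·4²/12 = -80/3 kN·m
Load 3 — triangular load w₀=14 kN/m (0→w₀ over full span):
  R_A = 3w₀L/20 = 3·14·4/20 = 42/5 kN
  M_A = w₀L²/30 = 14·4²/30 = 112/15 kN·m
  R_B = 7w₀L/20 = 7·14·4/20 = 98/5 kN
  M_B = -w₀L²/20 = -14·4²/20 = -56/5 kN·m
Load 4 — applied couple M₀=-19 kN·m at a=1 m (b=L-a=3):
  R_A = 6M₀ab/L³ = 6·(-19)·1·3/4³ = -171/32 kN
  M_A = M₀b(2a-b)/L² = (-19)·3·(2·1-3)/4² = 57/16 kN·m
  R_B = -6M₀ab/L³ = -6·(-19)·1·3/4³ = 171/32 kN
  M_B = M₀a(2b-a)/L² = (-19)·1·(2·3-1)/4² = -95/16 kN·m
Superposition: R_A = 176449/4000 kN, M_A = 233087/6000 kN·m, R_B = 267551/4000 kN, M_B = -273193/6000 kN·m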